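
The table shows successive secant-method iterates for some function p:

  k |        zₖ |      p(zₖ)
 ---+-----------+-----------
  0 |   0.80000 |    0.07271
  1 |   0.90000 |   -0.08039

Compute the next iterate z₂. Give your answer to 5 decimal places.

0.84749

z₂ = 0.90000 − (-0.08039)·(0.90000 − 0.80000) / (-0.08039 − 0.07271)
   = 0.90000 − (-0.0080390)/(-0.1531000) = 0.8474918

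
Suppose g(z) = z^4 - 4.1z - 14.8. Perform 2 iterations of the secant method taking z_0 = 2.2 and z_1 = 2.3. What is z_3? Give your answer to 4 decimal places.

g(2.2) = -0.394400, g(2.3) = 3.754100
z_2 = 2.300000 − 3.754100·(2.300000 − 2.200000) / (3.754100 − (-0.394400)) = 2.300000 − (0.375410)/(4.148500) = 2.209507
g(2.209507) = -0.025822
z_3 = 2.209507 − (-0.025822)·(2.209507 − 2.300000) / (-0.025822 − 3.754100) = 2.209507 − (0.002337)/(-3.779922) = 2.210125

2.2101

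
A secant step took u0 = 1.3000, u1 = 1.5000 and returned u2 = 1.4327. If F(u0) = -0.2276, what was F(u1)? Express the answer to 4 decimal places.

0.1154

The secant line through (1.3000, -0.2276) and (1.5000, F(u1)) crosses zero at u2 = 1.4327.
So (1.3000, -0.2276), (1.5000, F(u1)), (1.4327, 0) are collinear:
F(u1) = -0.2276 · (1.5000 − 1.4327) / (1.3000 − 1.4327) = -0.2276 · (0.067300)/(-0.132700) = 0.115429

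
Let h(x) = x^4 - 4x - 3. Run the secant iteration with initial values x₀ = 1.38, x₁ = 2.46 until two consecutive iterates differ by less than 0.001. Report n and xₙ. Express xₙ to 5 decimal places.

h(1.38) = -4.8932606, h(2.46) = 23.7818626
x₂ = 2.4600000 − 23.7818626·(1.0800000)/(28.6751232) = 1.5642964;  |Δ| = 0.8957036
h(1.5642964) = -3.2692631
x₃ = 1.5642964 − (-3.2692631)·(-0.8957036)/(-27.0511257) = 1.6725466;  |Δ| = 0.1082502
h(1.6725466) = -1.8646715
x₄ = 1.6725466 − (-1.8646715)·(0.1082502)/(1.4045917) = 1.8162547;  |Δ| = 0.1437081
h(1.8162547) = 0.6169376
x₅ = 1.8162547 − 0.6169376·(0.1437081)/(2.4816091) = 1.7805283;  |Δ| = 0.0357264
h(1.7805283) = -0.0714315
x₆ = 1.7805283 − (-0.0714315)·(-0.0357264)/(-0.6883692) = 1.7842356;  |Δ| = 0.0037073
h(1.7842356) = -0.0022915
x₇ = 1.7842356 − (-0.0022915)·(0.0037073)/(0.0691401) = 1.7843585;  |Δ| = 0.0001229
|x₇ − x₆| = 0.0001229 < 0.001

n = 7, xₙ = 1.78436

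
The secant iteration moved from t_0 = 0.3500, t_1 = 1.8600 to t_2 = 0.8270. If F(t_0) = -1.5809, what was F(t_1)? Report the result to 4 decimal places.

The secant line through (0.3500, -1.5809) and (1.8600, F(t_1)) crosses zero at t_2 = 0.8270.
So (0.3500, -1.5809), (1.8600, F(t_1)), (0.8270, 0) are collinear:
F(t_1) = -1.5809 · (1.8600 − 0.8270) / (0.3500 − 0.8270) = -1.5809 · (1.033000)/(-0.477000) = 3.423626

3.4236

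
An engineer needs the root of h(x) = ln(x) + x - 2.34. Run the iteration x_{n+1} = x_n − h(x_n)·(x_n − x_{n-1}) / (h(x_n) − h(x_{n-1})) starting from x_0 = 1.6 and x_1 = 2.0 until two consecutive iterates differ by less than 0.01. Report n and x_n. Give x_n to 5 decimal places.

h(1.6) = -0.2699964, h(2.0) = 0.3531472
x_2 = 2.0000000 − 0.3531472·(0.4000000)/(0.6231436) = 1.7733125;  |Δ| = 0.2266875
h(1.7733125) = 0.0061617
x_3 = 1.7733125 − 0.0061617·(-0.2266875)/(-0.3469855) = 1.7692870;  |Δ| = 0.0040255
|x_3 − x_2| = 0.0040255 < 0.01

n = 3, x_n = 1.76929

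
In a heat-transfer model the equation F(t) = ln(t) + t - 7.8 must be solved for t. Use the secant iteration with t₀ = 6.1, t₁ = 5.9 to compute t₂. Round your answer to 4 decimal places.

6.0072

F(6.1) = 0.108289, F(5.9) = -0.125048
t₂ = 5.900000 − (-0.125048)·(5.900000 − 6.100000) / (-0.125048 − 0.108289) = 5.900000 − (0.025010)/(-0.233336) = 6.007182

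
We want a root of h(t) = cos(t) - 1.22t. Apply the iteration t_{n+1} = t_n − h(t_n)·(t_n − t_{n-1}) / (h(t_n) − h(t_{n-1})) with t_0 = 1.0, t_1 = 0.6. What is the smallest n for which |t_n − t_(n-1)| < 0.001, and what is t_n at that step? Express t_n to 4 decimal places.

h(1.0) = -0.679698, h(0.6) = 0.093336
t_2 = 0.600000 − 0.093336·(-0.400000)/(0.773033) = 0.648296;  |Δ| = 0.048296
h(0.648296) = 0.006193
t_3 = 0.648296 − 0.006193·(0.048296)/(-0.087142) = 0.651728;  |Δ| = 0.003432
h(0.651728) = -0.000072
t_4 = 0.651728 − (-0.000072)·(0.003432)/(-0.006265) = 0.651689;  |Δ| = 0.000039
|t_4 − t_3| = 0.000039 < 0.001

n = 4, t_n = 0.6517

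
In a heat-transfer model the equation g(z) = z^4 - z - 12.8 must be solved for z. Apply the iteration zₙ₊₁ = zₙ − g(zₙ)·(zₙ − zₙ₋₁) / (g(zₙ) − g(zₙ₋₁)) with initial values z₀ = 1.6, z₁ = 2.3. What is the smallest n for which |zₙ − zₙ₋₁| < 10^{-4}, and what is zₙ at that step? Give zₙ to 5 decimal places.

n = 6, zₙ = 1.96007

g(1.6) = -7.8464000, g(2.3) = 12.8841000
z₂ = 2.3000000 − 12.8841000·(0.7000000)/(20.7305000) = 1.8649468;  |Δ| = 0.4350532
g(1.8649468) = -2.5682776
z₃ = 1.8649468 − (-2.5682776)·(-0.4350532)/(-15.4523776) = 1.9372553;  |Δ| = 0.0723084
g(1.9372553) = -0.6525620
z₄ = 1.9372553 − (-0.6525620)·(0.0723084)/(1.9157156) = 1.9618861;  |Δ| = 0.0246309
g(1.9618861) = 0.0528931
z₅ = 1.9618861 − 0.0528931·(0.0246309)/(0.7054551) = 1.9600394;  |Δ| = 0.0018468
g(1.9600394) = -0.0009630
z₆ = 1.9600394 − (-0.0009630)·(-0.0018468)/(-0.0538562) = 1.9600724;  |Δ| = 0.0000330
|z₆ − z₅| = 0.0000330 < 10^{-4}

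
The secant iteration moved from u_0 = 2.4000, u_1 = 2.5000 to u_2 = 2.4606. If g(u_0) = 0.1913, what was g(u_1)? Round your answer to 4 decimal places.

The secant line through (2.4000, 0.1913) and (2.5000, g(u_1)) crosses zero at u_2 = 2.4606.
So (2.4000, 0.1913), (2.5000, g(u_1)), (2.4606, 0) are collinear:
g(u_1) = 0.1913 · (2.5000 − 2.4606) / (2.4000 − 2.4606) = 0.1913 · (0.039400)/(-0.060600) = -0.124377

-0.1244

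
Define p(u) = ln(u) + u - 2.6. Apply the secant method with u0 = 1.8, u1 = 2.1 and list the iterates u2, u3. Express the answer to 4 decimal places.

p(1.8) = -0.212213, p(2.1) = 0.241937
u2 = 2.100000 − 0.241937·(2.100000 − 1.800000) / (0.241937 − (-0.212213)) = 2.100000 − (0.072581)/(0.454151) = 1.940183
p(1.940183) = 0.002965
u3 = 1.940183 − 0.002965·(1.940183 − 2.100000) / (0.002965 − 0.241937) = 1.940183 − (-0.000474)/(-0.238973) = 1.938200

1.9402, 1.9382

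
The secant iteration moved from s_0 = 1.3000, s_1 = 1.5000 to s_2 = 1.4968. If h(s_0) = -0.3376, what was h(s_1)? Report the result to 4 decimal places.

0.0055

The secant line through (1.3000, -0.3376) and (1.5000, h(s_1)) crosses zero at s_2 = 1.4968.
So (1.3000, -0.3376), (1.5000, h(s_1)), (1.4968, 0) are collinear:
h(s_1) = -0.3376 · (1.5000 − 1.4968) / (1.3000 − 1.4968) = -0.3376 · (0.003200)/(-0.196800) = 0.005489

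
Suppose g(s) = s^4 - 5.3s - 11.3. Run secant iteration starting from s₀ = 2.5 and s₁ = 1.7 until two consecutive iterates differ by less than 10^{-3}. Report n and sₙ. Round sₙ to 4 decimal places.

g(2.5) = 14.512500, g(1.7) = -11.957900
s₂ = 1.700000 − (-11.957900)·(-0.800000)/(-26.470400) = 2.061397;  |Δ| = 0.361397
g(2.061397) = -4.168368
s₃ = 2.061397 − (-4.168368)·(0.361397)/(7.789532) = 2.254789;  |Δ| = 0.193392
g(2.254789) = 2.597426
s₄ = 2.254789 − 2.597426·(0.193392)/(6.765794) = 2.180545;  |Δ| = 0.074244
g(2.180545) = -0.248998
s₅ = 2.180545 − (-0.248998)·(-0.074244)/(-2.846423) = 2.187039;  |Δ| = 0.006495
g(2.187039) = -0.012866
s₆ = 2.187039 − (-0.012866)·(0.006495)/(0.236132) = 2.187393;  |Δ| = 0.000354
|s₆ − s₅| = 0.000354 < 10^{-3}

n = 6, sₙ = 2.1874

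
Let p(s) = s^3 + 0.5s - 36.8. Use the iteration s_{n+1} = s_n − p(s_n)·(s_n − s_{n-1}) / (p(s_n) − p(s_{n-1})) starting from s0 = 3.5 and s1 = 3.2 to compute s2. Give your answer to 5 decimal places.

3.27113

p(3.5) = 7.8250000, p(3.2) = -2.4320000
s2 = 3.2000000 − (-2.4320000)·(3.2000000 − 3.5000000) / (-2.4320000 − 7.8250000) = 3.2000000 − (0.7296000)/(-10.2570000) = 3.2711319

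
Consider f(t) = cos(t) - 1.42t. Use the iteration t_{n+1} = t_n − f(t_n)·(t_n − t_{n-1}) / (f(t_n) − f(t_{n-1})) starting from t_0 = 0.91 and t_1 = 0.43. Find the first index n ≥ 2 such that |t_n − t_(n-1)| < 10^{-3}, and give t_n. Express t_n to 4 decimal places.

f(0.91) = -0.678454, f(0.43) = 0.298366
t_2 = 0.430000 − 0.298366·(-0.480000)/(0.976820) = 0.576614;  |Δ| = 0.146614
f(0.576614) = 0.019521
t_3 = 0.576614 − 0.019521·(0.146614)/(-0.278844) = 0.586878;  |Δ| = 0.010264
f(0.586878) = -0.000694
t_4 = 0.586878 − (-0.000694)·(0.010264)/(-0.020215) = 0.586526;  |Δ| = 0.000352
|t_4 − t_3| = 0.000352 < 10^{-3}

n = 4, t_n = 0.5865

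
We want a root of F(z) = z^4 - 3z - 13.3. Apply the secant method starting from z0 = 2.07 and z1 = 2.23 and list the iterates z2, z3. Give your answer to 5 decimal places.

2.10123, 2.10415

F(2.07) = -1.1496320, F(2.23) = 4.7397344
z2 = 2.2300000 − 4.7397344·(2.2300000 − 2.0700000) / (4.7397344 − (-1.1496320)) = 2.2300000 − (0.7583575)/(5.8893664) = 2.1012328
F(2.1012328) = -0.1098920
z3 = 2.1012328 − (-0.1098920)·(2.1012328 − 2.2300000) / (-0.1098920 − 4.7397344) = 2.1012328 − (0.0141505)/(-4.8496264) = 2.1041506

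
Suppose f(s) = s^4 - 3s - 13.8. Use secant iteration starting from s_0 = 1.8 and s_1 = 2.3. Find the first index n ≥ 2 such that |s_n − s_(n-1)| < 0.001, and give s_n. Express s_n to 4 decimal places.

n = 5, s_n = 2.1189

f(1.8) = -8.702400, f(2.3) = 7.284100
s_2 = 2.300000 − 7.284100·(0.500000)/(15.986500) = 2.072180;  |Δ| = 0.227820
f(2.072180) = -1.578717
s_3 = 2.072180 − (-1.578717)·(-0.227820)/(-8.862817) = 2.112761;  |Δ| = 0.040581
f(2.112761) = -0.213143
s_4 = 2.112761 − (-0.213143)·(0.040581)/(1.365574) = 2.119095;  |Δ| = 0.006334
f(2.119095) = 0.007873
s_5 = 2.119095 − 0.007873·(0.006334)/(0.221016) = 2.118869;  |Δ| = 0.000226
|s_5 − s_4| = 0.000226 < 0.001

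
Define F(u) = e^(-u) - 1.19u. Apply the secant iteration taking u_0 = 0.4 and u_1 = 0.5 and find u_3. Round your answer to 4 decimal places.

0.5064

F(0.4) = 0.194320, F(0.5) = 0.011531
u_2 = 0.500000 − 0.011531·(0.500000 − 0.400000) / (0.011531 − 0.194320) = 0.500000 − (0.001153)/(-0.182789) = 0.506308
F(0.506308) = 0.000210
u_3 = 0.506308 − 0.000210·(0.506308 − 0.500000) / (0.000210 − 0.011531) = 0.506308 − (0.000001)/(-0.011321) = 0.506425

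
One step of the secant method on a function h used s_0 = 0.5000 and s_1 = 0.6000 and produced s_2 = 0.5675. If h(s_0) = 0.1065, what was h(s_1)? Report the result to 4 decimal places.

-0.0513

The secant line through (0.5000, 0.1065) and (0.6000, h(s_1)) crosses zero at s_2 = 0.5675.
So (0.5000, 0.1065), (0.6000, h(s_1)), (0.5675, 0) are collinear:
h(s_1) = 0.1065 · (0.6000 − 0.5675) / (0.5000 − 0.5675) = 0.1065 · (0.032500)/(-0.067500) = -0.051278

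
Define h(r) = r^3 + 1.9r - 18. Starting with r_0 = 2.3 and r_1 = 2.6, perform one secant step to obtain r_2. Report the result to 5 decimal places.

h(2.3) = -1.4630000, h(2.6) = 4.5160000
r_2 = 2.6000000 − 4.5160000·(2.6000000 − 2.3000000) / (4.5160000 − (-1.4630000)) = 2.6000000 − (1.3548000)/(5.9790000) = 2.3734069

2.37341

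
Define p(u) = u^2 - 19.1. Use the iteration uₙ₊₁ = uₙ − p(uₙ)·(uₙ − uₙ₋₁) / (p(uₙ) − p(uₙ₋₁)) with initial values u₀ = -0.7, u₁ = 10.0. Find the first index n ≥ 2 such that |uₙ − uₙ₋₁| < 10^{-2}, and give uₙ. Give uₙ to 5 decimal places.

p(-0.7) = -18.6100000, p(10.0) = 80.9000000
u₂ = 10.0000000 − 80.9000000·(10.7000000)/(99.5100000) = 1.3010753;  |Δ| = 8.6989247
p(1.3010753) = -17.4072031
u₃ = 1.3010753 − (-17.4072031)·(-8.6989247)/(-98.3072031) = 2.8413892;  |Δ| = 1.5403139
p(2.8413892) = -11.0265077
u₄ = 2.8413892 − (-11.0265077)·(1.5403139)/(6.3806955) = 5.5032123;  |Δ| = 2.6618231
p(5.5032123) = 11.1853456
u₅ = 5.5032123 − 11.1853456·(2.6618231)/(22.2118533) = 4.1627833;  |Δ| = 1.3404290
p(4.1627833) = -1.7712350
u₆ = 4.1627833 − (-1.7712350)·(-1.3404290)/(-12.9565806) = 4.3460273;  |Δ| = 0.1832439
p(4.3460273) = -0.2120471
u₇ = 4.3460273 − (-0.2120471)·(0.1832439)/(1.5591879) = 4.3709481;  |Δ| = 0.0249209
p(4.3709481) = 0.0051877
u₈ = 4.3709481 − 0.0051877·(0.0249209)/(0.2172348) = 4.3703530;  |Δ| = 0.0005951
|u₈ − u₇| = 0.0005951 < 10^{-2}

n = 8, uₙ = 4.37035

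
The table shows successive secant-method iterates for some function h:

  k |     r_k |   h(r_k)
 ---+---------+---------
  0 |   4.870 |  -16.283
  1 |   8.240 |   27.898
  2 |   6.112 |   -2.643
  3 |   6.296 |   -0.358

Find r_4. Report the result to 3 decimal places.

6.325

r_4 = 6.296 − (-0.358)·(6.296 − 6.112) / (-0.358 − (-2.643))
   = 6.296 − (-0.06587)/(2.28500) = 6.32483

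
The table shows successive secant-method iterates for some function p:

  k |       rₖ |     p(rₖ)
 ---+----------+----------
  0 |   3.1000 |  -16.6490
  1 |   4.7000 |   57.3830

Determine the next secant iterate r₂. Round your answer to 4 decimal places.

3.4598

r₂ = 4.7000 − 57.3830·(4.7000 − 3.1000) / (57.3830 − (-16.6490))
   = 4.7000 − (91.812800)/(74.032000) = 3.459823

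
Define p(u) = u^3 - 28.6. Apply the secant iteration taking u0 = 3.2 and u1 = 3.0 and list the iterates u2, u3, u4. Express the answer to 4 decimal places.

p(3.2) = 4.168000, p(3.0) = -1.600000
u2 = 3.000000 − (-1.600000)·(3.000000 − 3.200000) / (-1.600000 − 4.168000) = 3.000000 − (0.320000)/(-5.768000) = 3.055479
p(3.055479) = -0.074209
u3 = 3.055479 − (-0.074209)·(3.055479 − 3.000000) / (-0.074209 − (-1.600000)) = 3.055479 − (-0.004117)/(1.525791) = 3.058177
p(3.058177) = 0.001431
u4 = 3.058177 − 0.001431·(3.058177 − 3.055479) / (0.001431 − (-0.074209)) = 3.058177 − (0.000004)/(0.075640) = 3.058126

3.0555, 3.0582, 3.0581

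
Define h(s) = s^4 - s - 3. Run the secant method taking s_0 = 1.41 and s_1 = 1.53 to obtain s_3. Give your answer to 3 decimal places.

1.452

h(1.41) = -0.45746, h(1.53) = 0.94981
s_2 = 1.53000 − 0.94981·(1.53000 − 1.41000) / (0.94981 − (-0.45746)) = 1.53000 − (0.11398)/(1.40727) = 1.44901
h(1.44901) = -0.04058
s_3 = 1.44901 − (-0.04058)·(1.44901 − 1.53000) / (-0.04058 − 0.94981) = 1.44901 − (0.00329)/(-0.99040) = 1.45233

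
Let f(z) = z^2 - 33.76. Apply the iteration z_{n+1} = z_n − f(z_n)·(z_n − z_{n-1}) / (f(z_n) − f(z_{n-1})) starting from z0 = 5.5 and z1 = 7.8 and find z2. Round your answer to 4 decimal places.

5.7639

f(5.5) = -3.510000, f(7.8) = 27.080000
z2 = 7.800000 − 27.080000·(7.800000 − 5.500000) / (27.080000 − (-3.510000)) = 7.800000 − (62.284000)/(30.590000) = 5.763910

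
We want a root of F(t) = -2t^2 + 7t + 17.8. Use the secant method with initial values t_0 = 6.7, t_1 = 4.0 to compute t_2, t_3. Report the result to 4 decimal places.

4.9583, 5.2641

F(6.7) = -25.080000, F(4.0) = 13.800000
t_2 = 4.000000 − 13.800000·(4.000000 − 6.700000) / (13.800000 − (-25.080000)) = 4.000000 − (-37.260000)/(38.880000) = 4.958333
F(4.958333) = 3.338194
t_3 = 4.958333 − 3.338194·(4.958333 − 4.000000) / (3.338194 − 13.800000) = 4.958333 − (3.199103)/(-10.461806) = 5.264122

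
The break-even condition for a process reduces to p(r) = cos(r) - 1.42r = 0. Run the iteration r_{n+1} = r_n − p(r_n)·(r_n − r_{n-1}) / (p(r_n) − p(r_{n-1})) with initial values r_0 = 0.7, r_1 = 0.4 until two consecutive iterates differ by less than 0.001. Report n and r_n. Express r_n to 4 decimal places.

n = 4, r_n = 0.5865

p(0.7) = -0.229158, p(0.4) = 0.353061
r_2 = 0.400000 − 0.353061·(-0.300000)/(0.582219) = 0.581922;  |Δ| = 0.181922
p(0.581922) = 0.009079
r_3 = 0.581922 − 0.009079·(0.181922)/(-0.343982) = 0.586723;  |Δ| = 0.004802
p(0.586723) = -0.000388
r_4 = 0.586723 − (-0.000388)·(0.004802)/(-0.009467) = 0.586527;  |Δ| = 0.000197
|r_4 − r_3| = 0.000197 < 0.001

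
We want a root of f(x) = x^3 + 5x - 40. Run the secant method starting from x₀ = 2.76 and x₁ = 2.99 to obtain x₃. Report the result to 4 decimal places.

2.9363

f(2.76) = -5.175424, f(2.99) = 1.680899
x₂ = 2.990000 − 1.680899·(2.990000 − 2.760000) / (1.680899 − (-5.175424)) = 2.990000 − (0.386607)/(6.856323) = 2.933613
f(2.933613) = -0.085008
x₃ = 2.933613 − (-0.085008)·(2.933613 − 2.990000) / (-0.085008 − 1.680899) = 2.933613 − (0.004793)/(-1.765907) = 2.936327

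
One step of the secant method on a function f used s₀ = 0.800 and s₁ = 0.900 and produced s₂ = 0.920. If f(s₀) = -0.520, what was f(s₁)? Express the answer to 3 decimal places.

-0.087

The secant line through (0.800, -0.520) and (0.900, f(s₁)) crosses zero at s₂ = 0.920.
So (0.800, -0.520), (0.900, f(s₁)), (0.920, 0) are collinear:
f(s₁) = -0.520 · (0.900 − 0.920) / (0.800 − 0.920) = -0.520 · (-0.02000)/(-0.12000) = -0.08667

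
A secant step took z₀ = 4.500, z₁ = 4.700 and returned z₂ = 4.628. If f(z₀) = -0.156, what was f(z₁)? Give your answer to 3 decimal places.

0.088

The secant line through (4.500, -0.156) and (4.700, f(z₁)) crosses zero at z₂ = 4.628.
So (4.500, -0.156), (4.700, f(z₁)), (4.628, 0) are collinear:
f(z₁) = -0.156 · (4.700 − 4.628) / (4.500 − 4.628) = -0.156 · (0.07200)/(-0.12800) = 0.08775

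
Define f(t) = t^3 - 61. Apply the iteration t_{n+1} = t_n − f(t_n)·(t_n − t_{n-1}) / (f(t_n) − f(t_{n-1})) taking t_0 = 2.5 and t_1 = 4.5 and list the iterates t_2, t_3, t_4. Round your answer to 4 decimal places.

3.7020, 3.9048, 3.9385

f(2.5) = -45.375000, f(4.5) = 30.125000
t_2 = 4.500000 − 30.125000·(4.500000 − 2.500000) / (30.125000 − (-45.375000)) = 4.500000 − (60.250000)/(75.500000) = 3.701987
f(3.701987) = -10.265360
t_3 = 3.701987 − (-10.265360)·(3.701987 − 4.500000) / (-10.265360 − 30.125000) = 3.701987 − (8.191893)/(-40.390360) = 3.904805
f(3.904805) = -1.461487
t_4 = 3.904805 − (-1.461487)·(3.904805 − 3.701987) / (-1.461487 − (-10.265360)) = 3.904805 − (-0.296416)/(8.803873) = 3.938474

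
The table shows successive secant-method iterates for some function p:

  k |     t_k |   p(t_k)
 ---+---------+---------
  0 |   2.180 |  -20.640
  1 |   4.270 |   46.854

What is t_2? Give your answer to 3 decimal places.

t_2 = 4.270 − 46.854·(4.270 − 2.180) / (46.854 − (-20.640))
   = 4.270 − (97.92486)/(67.49400) = 2.81913

2.819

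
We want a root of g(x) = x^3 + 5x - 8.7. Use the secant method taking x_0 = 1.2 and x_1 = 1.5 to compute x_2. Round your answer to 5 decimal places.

g(1.2) = -0.9720000, g(1.5) = 2.1750000
x_2 = 1.5000000 − 2.1750000·(1.5000000 − 1.2000000) / (2.1750000 − (-0.9720000)) = 1.5000000 − (0.6525000)/(3.1470000) = 1.2926597

1.29266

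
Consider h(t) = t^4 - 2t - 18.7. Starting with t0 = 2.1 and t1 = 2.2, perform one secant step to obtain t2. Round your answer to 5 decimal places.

h(2.1) = -3.4519000, h(2.2) = 0.3256000
t2 = 2.2000000 − 0.3256000·(2.2000000 − 2.1000000) / (0.3256000 − (-3.4519000)) = 2.2000000 − (0.0325600)/(3.7775000) = 2.1913805

2.19138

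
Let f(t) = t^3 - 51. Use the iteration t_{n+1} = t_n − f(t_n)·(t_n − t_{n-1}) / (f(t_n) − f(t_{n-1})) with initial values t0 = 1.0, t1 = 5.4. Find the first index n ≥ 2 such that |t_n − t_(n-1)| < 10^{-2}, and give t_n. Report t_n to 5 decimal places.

n = 7, t_n = 3.70846

f(1.0) = -50.0000000, f(5.4) = 106.4640000
t2 = 5.4000000 − 106.4640000·(4.4000000)/(156.4640000) = 2.4060742;  |Δ| = 2.9939258
f(2.4060742) = -37.0707712
t3 = 2.4060742 − (-37.0707712)·(-2.9939258)/(-143.5347712) = 3.1793164;  |Δ| = 0.7732422
f(3.1793164) = -18.8633019
t4 = 3.1793164 − (-18.8633019)·(0.7732422)/(18.2074693) = 3.9804107;  |Δ| = 0.8010943
f(3.9804107) = 12.0643125
t5 = 3.9804107 − 12.0643125·(0.8010943)/(30.9276145) = 3.6679181;  |Δ| = 0.3124927
f(3.6679181) = -1.6532129
t6 = 3.6679181 − (-1.6532129)·(-0.3124927)/(-13.7175254) = 3.7055792;  |Δ| = 0.0376611
f(3.7055792) = -0.1175181
t7 = 3.7055792 − (-0.1175181)·(0.0376611)/(1.5356948) = 3.7084612;  |Δ| = 0.0028820
|t7 − t6| = 0.0028820 < 10^{-2}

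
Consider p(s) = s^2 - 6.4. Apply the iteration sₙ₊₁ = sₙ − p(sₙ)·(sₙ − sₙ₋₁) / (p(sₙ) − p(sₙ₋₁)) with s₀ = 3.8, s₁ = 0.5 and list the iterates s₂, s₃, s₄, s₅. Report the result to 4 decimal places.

p(3.8) = 8.040000, p(0.5) = -6.150000
s₂ = 0.500000 − (-6.150000)·(0.500000 − 3.800000) / (-6.150000 − 8.040000) = 0.500000 − (20.295000)/(-14.190000) = 1.930233
p(1.930233) = -2.674202
s₃ = 1.930233 − (-2.674202)·(1.930233 − 0.500000) / (-2.674202 − (-6.150000)) = 1.930233 − (-3.824731)/(3.475798) = 3.030622
p(3.030622) = 2.784670
s₄ = 3.030622 − 2.784670·(3.030622 − 1.930233) / (2.784670 − (-2.674202)) = 3.030622 − (3.064221)/(5.458872) = 2.469293
p(2.469293) = -0.302590
s₅ = 2.469293 − (-0.302590)·(2.469293 − 3.030622) / (-0.302590 − 2.784670) = 2.469293 − (0.169853)/(-3.087260) = 2.524311

1.9302, 3.0306, 2.4693, 2.5243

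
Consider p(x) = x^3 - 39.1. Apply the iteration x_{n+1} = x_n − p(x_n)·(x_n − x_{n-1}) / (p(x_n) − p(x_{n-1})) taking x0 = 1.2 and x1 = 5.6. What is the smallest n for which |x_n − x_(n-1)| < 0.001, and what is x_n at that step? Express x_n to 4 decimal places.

p(1.2) = -37.372000, p(5.6) = 136.516000
x2 = 5.600000 − 136.516000·(4.400000)/(173.888000) = 2.145648;  |Δ| = 3.454352
p(2.145648) = -29.221857
x3 = 2.145648 − (-29.221857)·(-3.454352)/(-165.737857) = 2.754697;  |Δ| = 0.609050
p(2.754697) = -18.196369
x4 = 2.754697 − (-18.196369)·(0.609050)/(11.025488) = 3.759868;  |Δ| = 1.005170
p(3.759868) = 14.051767
x5 = 3.759868 − 14.051767·(1.005170)/(32.248136) = 3.321876;  |Δ| = 0.437992
p(3.321876) = -2.443564
x6 = 3.321876 − (-2.443564)·(-0.437992)/(-16.495331) = 3.386759;  |Δ| = 0.064883
p(3.386759) = -0.253425
x7 = 3.386759 − (-0.253425)·(0.064883)/(2.190139) = 3.394266;  |Δ| = 0.007508
p(3.394266) = 0.005491
x8 = 3.394266 − 0.005491·(0.007508)/(0.258916) = 3.394107;  |Δ| = 0.000159
|x8 − x7| = 0.000159 < 0.001

n = 8, x_n = 3.3941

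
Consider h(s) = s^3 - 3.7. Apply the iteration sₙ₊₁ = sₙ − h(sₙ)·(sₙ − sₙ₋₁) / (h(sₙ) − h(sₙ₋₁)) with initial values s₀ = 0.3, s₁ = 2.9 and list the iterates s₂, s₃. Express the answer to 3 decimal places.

0.692, 1.001

h(0.3) = -3.67300, h(2.9) = 20.68900
s₂ = 2.90000 − 20.68900·(2.90000 − 0.30000) / (20.68900 − (-3.67300)) = 2.90000 − (53.79140)/(24.36200) = 0.69200
h(0.69200) = -3.36863
s₃ = 0.69200 − (-3.36863)·(0.69200 − 2.90000) / (-3.36863 − 20.68900) = 0.69200 − (7.43795)/(-24.05763) = 1.00117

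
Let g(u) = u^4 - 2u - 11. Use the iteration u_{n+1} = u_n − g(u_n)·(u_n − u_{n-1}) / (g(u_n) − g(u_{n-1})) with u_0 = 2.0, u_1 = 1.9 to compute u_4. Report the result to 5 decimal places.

g(2.0) = 1.0000000, g(1.9) = -1.7679000
u_2 = 1.9000000 − (-1.7679000)·(1.9000000 − 2.0000000) / (-1.7679000 − 1.0000000) = 1.9000000 − (0.1767900)/(-2.7679000) = 1.9638715
g(1.9638715) = -0.0529033
u_3 = 1.9638715 − (-0.0529033)·(1.9638715 − 1.9000000) / (-0.0529033 − (-1.7679000)) = 1.9638715 − (-0.0033790)/(1.7149967) = 1.9658418
g(1.9658418) = 0.0029394
u_4 = 1.9658418 − 0.0029394·(1.9658418 − 1.9638715) / (0.0029394 − (-0.0529033)) = 1.9658418 − (0.0000058)/(0.0558427) = 1.9657381

1.96574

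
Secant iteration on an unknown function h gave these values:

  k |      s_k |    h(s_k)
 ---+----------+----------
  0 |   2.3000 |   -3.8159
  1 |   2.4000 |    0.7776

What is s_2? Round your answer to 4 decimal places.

s_2 = 2.4000 − 0.7776·(2.4000 − 2.3000) / (0.7776 − (-3.8159))
   = 2.4000 − (0.077760)/(4.593500) = 2.383072

2.3831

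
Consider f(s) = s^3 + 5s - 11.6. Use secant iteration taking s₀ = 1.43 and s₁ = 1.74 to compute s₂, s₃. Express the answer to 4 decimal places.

f(1.43) = -1.525793, f(1.74) = 2.368024
s₂ = 1.740000 − 2.368024·(1.740000 − 1.430000) / (2.368024 − (-1.525793)) = 1.740000 − (0.734087)/(3.893817) = 1.551474
f(1.551474) = -0.108126
s₃ = 1.551474 − (-0.108126)·(1.551474 − 1.740000) / (-0.108126 − 2.368024) = 1.551474 − (0.020385)/(-2.476150) = 1.559706

1.5515, 1.5597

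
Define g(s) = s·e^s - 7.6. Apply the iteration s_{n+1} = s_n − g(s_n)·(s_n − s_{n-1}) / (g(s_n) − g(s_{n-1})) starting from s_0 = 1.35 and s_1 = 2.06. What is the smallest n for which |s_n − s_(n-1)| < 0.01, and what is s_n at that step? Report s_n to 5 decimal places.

n = 5, s_n = 1.57431

g(1.35) = -2.3924755, g(2.06) = 8.5626978
s_2 = 2.0600000 − 8.5626978·(0.7100000)/(10.9551733) = 1.5050553;  |Δ| = 0.5549447
g(1.5050553) = -0.8206249
s_3 = 1.5050553 − (-0.8206249)·(-0.5549447)/(-9.3833227) = 1.5535884;  |Δ| = 0.0485331
g(1.5535884) = -0.2540019
s_4 = 1.5535884 − (-0.2540019)·(0.0485331)/(0.5666230) = 1.5753444;  |Δ| = 0.0217561
g(1.5753444) = 0.0127036
s_5 = 1.5753444 − 0.0127036·(0.0217561)/(0.2667055) = 1.5743082;  |Δ| = 0.0010363
|s_5 − s_4| = 0.0010363 < 0.01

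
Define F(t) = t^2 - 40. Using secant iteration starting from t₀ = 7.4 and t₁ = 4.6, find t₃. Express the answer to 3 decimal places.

6.349

F(7.4) = 14.76000, F(4.6) = -18.84000
t₂ = 4.60000 − (-18.84000)·(4.60000 − 7.40000) / (-18.84000 − 14.76000) = 4.60000 − (52.75200)/(-33.60000) = 6.17000
F(6.17000) = -1.93110
t₃ = 6.17000 − (-1.93110)·(6.17000 − 4.60000) / (-1.93110 − (-18.84000)) = 6.17000 − (-3.03183)/(16.90890) = 6.34930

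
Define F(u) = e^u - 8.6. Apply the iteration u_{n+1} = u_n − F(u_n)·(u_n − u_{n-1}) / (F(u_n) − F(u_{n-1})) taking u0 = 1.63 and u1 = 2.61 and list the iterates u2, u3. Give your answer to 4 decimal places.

2.0333, 2.1263

F(1.63) = -3.496125, F(2.61) = 4.999051
u2 = 2.610000 − 4.999051·(2.610000 − 1.630000) / (4.999051 − (-3.496125)) = 2.610000 − (4.899070)/(8.495176) = 2.033312
F(2.033312) = -0.960657
u3 = 2.033312 − (-0.960657)·(2.033312 − 2.610000) / (-0.960657 − 4.999051) = 2.033312 − (0.554000)/(-5.959708) = 2.126269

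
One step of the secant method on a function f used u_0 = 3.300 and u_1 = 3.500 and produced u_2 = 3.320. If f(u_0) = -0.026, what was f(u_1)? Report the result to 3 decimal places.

The secant line through (3.300, -0.026) and (3.500, f(u_1)) crosses zero at u_2 = 3.320.
So (3.300, -0.026), (3.500, f(u_1)), (3.320, 0) are collinear:
f(u_1) = -0.026 · (3.500 − 3.320) / (3.300 − 3.320) = -0.026 · (0.18000)/(-0.02000) = 0.23400

0.234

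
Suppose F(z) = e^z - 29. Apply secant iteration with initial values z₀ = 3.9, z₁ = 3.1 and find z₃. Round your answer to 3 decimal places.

3.377

F(3.9) = 20.40245, F(3.1) = -6.80205
z₂ = 3.10000 − (-6.80205)·(3.10000 − 3.90000) / (-6.80205 − 20.40245) = 3.10000 − (5.44164)/(-27.20450) = 3.30003
F(3.30003) = -1.88662
z₃ = 3.30003 − (-1.88662)·(3.30003 − 3.10000) / (-1.88662 − (-6.80205)) = 3.30003 − (-0.37738)/(4.91542) = 3.37680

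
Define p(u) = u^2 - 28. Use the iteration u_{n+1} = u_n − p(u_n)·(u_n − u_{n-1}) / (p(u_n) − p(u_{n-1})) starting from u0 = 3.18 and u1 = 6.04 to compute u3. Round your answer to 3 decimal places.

p(3.18) = -17.88760, p(6.04) = 8.48160
u2 = 6.04000 − 8.48160·(6.04000 − 3.18000) / (8.48160 − (-17.88760)) = 6.04000 − (24.25738)/(26.36920) = 5.12009
p(5.12009) = -1.78471
u3 = 5.12009 − (-1.78471)·(5.12009 − 6.04000) / (-1.78471 − 8.48160) = 5.12009 − (1.64178)/(-10.26631) = 5.28001

5.280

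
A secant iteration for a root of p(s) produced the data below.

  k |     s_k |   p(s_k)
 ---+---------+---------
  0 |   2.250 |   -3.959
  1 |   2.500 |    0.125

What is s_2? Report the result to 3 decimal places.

2.492

s_2 = 2.500 − 0.125·(2.500 − 2.250) / (0.125 − (-3.959))
   = 2.500 − (0.03125)/(4.08400) = 2.49235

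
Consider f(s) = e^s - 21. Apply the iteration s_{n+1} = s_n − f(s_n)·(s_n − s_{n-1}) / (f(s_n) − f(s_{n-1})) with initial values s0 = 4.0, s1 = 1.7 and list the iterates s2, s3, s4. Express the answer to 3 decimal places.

f(4.0) = 33.59815, f(1.7) = -15.52605
s2 = 1.70000 − (-15.52605)·(1.70000 − 4.00000) / (-15.52605 − 33.59815) = 1.70000 − (35.70992)/(-49.12420) = 2.42693
f(2.42693) = -9.67592
s3 = 2.42693 − (-9.67592)·(2.42693 − 1.70000) / (-9.67592 − (-15.52605)) = 2.42693 − (-7.03373)/(5.85013) = 3.62925
f(3.62925) = 16.68459
s4 = 3.62925 − 16.68459·(3.62925 − 2.42693) / (16.68459 − (-9.67592)) = 3.62925 − (20.06022)/(26.36052) = 2.86826

2.427, 3.629, 2.868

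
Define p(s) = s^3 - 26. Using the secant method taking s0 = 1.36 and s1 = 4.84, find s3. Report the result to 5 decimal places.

p(1.36) = -23.4845440, p(4.84) = 87.3799040
s2 = 4.8400000 − 87.3799040·(4.8400000 − 1.3600000) / (87.3799040 − (-23.4845440)) = 4.8400000 − (304.0820659)/(110.8644480) = 2.0971724
p(2.0971724) = -16.7763586
s3 = 2.0971724 − (-16.7763586)·(2.0971724 − 4.8400000) / (-16.7763586 − 87.3799040) = 2.0971724 − (46.0146590)/(-104.1562626) = 2.5389573

2.53896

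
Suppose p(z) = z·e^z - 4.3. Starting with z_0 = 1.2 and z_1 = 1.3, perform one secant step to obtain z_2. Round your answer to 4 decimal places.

p(1.2) = -0.315860, p(1.3) = 0.470086
z_2 = 1.300000 − 0.470086·(1.300000 − 1.200000) / (0.470086 − (-0.315860)) = 1.300000 − (0.047009)/(0.785945) = 1.240189

1.2402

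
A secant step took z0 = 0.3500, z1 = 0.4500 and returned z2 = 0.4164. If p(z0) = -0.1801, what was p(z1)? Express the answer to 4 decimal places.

0.0911

The secant line through (0.3500, -0.1801) and (0.4500, p(z1)) crosses zero at z2 = 0.4164.
So (0.3500, -0.1801), (0.4500, p(z1)), (0.4164, 0) are collinear:
p(z1) = -0.1801 · (0.4500 − 0.4164) / (0.3500 − 0.4164) = -0.1801 · (0.033600)/(-0.066400) = 0.091135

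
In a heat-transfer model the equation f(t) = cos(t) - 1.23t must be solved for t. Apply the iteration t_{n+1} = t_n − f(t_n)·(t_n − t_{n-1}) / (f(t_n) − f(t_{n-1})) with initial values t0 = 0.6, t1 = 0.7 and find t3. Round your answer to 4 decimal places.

0.6481

f(0.6) = 0.087336, f(0.7) = -0.096158
t2 = 0.700000 − (-0.096158)·(0.700000 − 0.600000) / (-0.096158 − 0.087336) = 0.700000 − (-0.009616)/(-0.183493) = 0.647596
f(0.647596) = 0.000993
t3 = 0.647596 − 0.000993·(0.647596 − 0.700000) / (0.000993 − (-0.096158)) = 0.647596 − (-0.000052)/(0.097151) = 0.648132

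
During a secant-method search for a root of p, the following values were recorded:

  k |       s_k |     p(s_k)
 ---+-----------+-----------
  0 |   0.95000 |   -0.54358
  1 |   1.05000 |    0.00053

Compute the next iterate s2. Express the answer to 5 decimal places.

1.04990

s2 = 1.05000 − 0.00053·(1.05000 − 0.95000) / (0.00053 − (-0.54358))
   = 1.05000 − (0.0000530)/(0.5441100) = 1.0499026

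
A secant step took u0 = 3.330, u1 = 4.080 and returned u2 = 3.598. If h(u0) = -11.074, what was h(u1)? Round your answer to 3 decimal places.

The secant line through (3.330, -11.074) and (4.080, h(u1)) crosses zero at u2 = 3.598.
So (3.330, -11.074), (4.080, h(u1)), (3.598, 0) are collinear:
h(u1) = -11.074 · (4.080 − 3.598) / (3.330 − 3.598) = -11.074 · (0.48200)/(-0.26800) = 19.91667

19.917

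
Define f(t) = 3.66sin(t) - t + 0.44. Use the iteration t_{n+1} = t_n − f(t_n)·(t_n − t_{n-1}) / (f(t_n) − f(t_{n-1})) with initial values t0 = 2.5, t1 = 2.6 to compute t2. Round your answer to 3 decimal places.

2.532

f(2.5) = 0.13041, f(2.6) = -0.27326
t2 = 2.60000 − (-0.27326)·(2.60000 − 2.50000) / (-0.27326 − 0.13041) = 2.60000 − (-0.02733)/(-0.40367) = 2.53231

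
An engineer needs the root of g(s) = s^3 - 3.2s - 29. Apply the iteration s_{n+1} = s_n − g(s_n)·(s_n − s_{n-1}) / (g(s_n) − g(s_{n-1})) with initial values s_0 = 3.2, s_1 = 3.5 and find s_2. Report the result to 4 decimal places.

g(3.2) = -6.472000, g(3.5) = 2.675000
s_2 = 3.500000 − 2.675000·(3.500000 − 3.200000) / (2.675000 − (-6.472000)) = 3.500000 − (0.802500)/(9.147000) = 3.412266

3.4123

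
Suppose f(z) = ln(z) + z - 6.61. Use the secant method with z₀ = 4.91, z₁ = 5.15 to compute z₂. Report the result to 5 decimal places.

f(4.91) = -0.1087261, f(5.15) = 0.1789967
z₂ = 5.1500000 − 0.1789967·(5.1500000 − 4.9100000) / (0.1789967 − (-0.1087261)) = 5.1500000 − (0.0429592)/(0.2877228) = 5.0006923

5.00069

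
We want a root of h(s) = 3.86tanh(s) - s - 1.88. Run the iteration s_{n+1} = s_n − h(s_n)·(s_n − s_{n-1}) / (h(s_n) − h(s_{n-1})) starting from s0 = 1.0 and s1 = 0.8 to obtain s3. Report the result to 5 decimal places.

0.92005

h(1.0) = 0.0597534, h(0.8) = -0.1168181
s2 = 0.8000000 − (-0.1168181)·(0.8000000 − 1.0000000) / (-0.1168181 − 0.0597534) = 0.8000000 − (0.0233636)/(-0.1765715) = 0.9323181
h(0.9323181) = 0.0119391
s3 = 0.9323181 − 0.0119391·(0.9323181 − 0.8000000) / (0.0119391 − (-0.1168181)) = 0.9323181 − (0.0015798)/(0.1287572) = 0.9200488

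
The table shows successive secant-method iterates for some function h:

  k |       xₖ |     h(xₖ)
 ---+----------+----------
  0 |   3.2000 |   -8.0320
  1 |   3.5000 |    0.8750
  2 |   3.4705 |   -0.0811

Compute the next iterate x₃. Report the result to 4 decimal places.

3.4730

x₃ = 3.4705 − (-0.0811)·(3.4705 − 3.5000) / (-0.0811 − 0.8750)
   = 3.4705 − (0.002392)/(-0.956100) = 3.473002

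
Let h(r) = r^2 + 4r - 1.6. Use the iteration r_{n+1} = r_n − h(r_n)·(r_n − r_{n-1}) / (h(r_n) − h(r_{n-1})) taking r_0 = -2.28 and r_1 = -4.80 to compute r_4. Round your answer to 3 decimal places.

-4.368

h(-2.28) = -5.52160, h(-4.80) = 2.24000
r_2 = -4.80000 − 2.24000·(-4.80000 − (-2.28000)) / (2.24000 − (-5.52160)) = -4.80000 − (-5.64480)/(7.76160) = -4.07273
h(-4.07273) = -1.30380
r_3 = -4.07273 − (-1.30380)·(-4.07273 − (-4.80000)) / (-1.30380 − 2.24000) = -4.07273 − (-0.94822)/(-3.54380) = -4.34030
h(-4.34030) = -0.12300
r_4 = -4.34030 − (-0.12300)·(-4.34030 − (-4.07273)) / (-0.12300 − (-1.30380)) = -4.34030 − (0.03291)/(1.18080) = -4.36817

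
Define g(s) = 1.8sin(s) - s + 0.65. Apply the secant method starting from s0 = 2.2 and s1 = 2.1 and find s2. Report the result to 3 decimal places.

2.152

g(2.2) = -0.09471, g(2.1) = 0.10378
s2 = 2.10000 − 0.10378·(2.10000 − 2.20000) / (0.10378 − (-0.09471)) = 2.10000 − (-0.01038)/(0.19848) = 2.15228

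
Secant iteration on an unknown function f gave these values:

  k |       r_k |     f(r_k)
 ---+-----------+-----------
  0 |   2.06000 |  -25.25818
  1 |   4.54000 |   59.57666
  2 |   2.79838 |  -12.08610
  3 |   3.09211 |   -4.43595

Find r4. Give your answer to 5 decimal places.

3.26243

r4 = 3.09211 − (-4.43595)·(3.09211 − 2.79838) / (-4.43595 − (-12.08610))
   = 3.09211 − (-1.3029716)/(7.6501500) = 3.2624297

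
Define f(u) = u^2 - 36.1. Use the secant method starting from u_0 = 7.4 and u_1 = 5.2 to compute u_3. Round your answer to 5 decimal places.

f(7.4) = 18.6600000, f(5.2) = -9.0600000
u_2 = 5.2000000 − (-9.0600000)·(5.2000000 − 7.4000000) / (-9.0600000 − 18.6600000) = 5.2000000 − (19.9320000)/(-27.7200000) = 5.9190476
f(5.9190476) = -1.0648753
u_3 = 5.9190476 − (-1.0648753)·(5.9190476 − 5.2000000) / (-1.0648753 − (-9.0600000)) = 5.9190476 − (-0.7656960)/(7.9951247) = 6.0148180

6.01482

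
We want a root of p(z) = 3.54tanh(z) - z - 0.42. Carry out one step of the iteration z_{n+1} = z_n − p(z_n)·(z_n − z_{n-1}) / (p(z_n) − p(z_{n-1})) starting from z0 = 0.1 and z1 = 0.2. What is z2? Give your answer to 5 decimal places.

0.16799

p(0.1) = -0.1671753, p(0.2) = 0.0787086
z2 = 0.2000000 − 0.0787086·(0.2000000 − 0.1000000) / (0.0787086 − (-0.1671753)) = 0.2000000 − (0.0078709)/(0.2458839) = 0.1679895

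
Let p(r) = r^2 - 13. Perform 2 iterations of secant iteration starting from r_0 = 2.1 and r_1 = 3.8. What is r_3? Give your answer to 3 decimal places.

3.604

p(2.1) = -8.59000, p(3.8) = 1.44000
r_2 = 3.80000 − 1.44000·(3.80000 − 2.10000) / (1.44000 − (-8.59000)) = 3.80000 − (2.44800)/(10.03000) = 3.55593
p(3.55593) = -0.35535
r_3 = 3.55593 − (-0.35535)·(3.55593 − 3.80000) / (-0.35535 − 1.44000) = 3.55593 − (0.08673)/(-1.79535) = 3.60424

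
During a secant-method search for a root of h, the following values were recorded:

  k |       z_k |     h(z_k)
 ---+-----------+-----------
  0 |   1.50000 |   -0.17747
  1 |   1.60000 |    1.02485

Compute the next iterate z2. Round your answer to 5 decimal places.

z2 = 1.60000 − 1.02485·(1.60000 − 1.50000) / (1.02485 − (-0.17747))
   = 1.60000 − (0.1024850)/(1.2023200) = 1.5147606

1.51476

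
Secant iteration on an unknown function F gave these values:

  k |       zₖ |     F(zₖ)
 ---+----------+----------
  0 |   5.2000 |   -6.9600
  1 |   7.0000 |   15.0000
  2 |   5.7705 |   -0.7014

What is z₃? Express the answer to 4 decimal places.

z₃ = 5.7705 − (-0.7014)·(5.7705 − 7.0000) / (-0.7014 − 15.0000)
   = 5.7705 − (0.862371)/(-15.701400) = 5.825423

5.8254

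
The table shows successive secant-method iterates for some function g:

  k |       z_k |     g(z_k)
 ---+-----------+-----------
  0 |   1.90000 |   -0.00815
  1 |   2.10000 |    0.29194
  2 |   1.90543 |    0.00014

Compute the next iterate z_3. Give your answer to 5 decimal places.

z_3 = 1.90543 − 0.00014·(1.90543 − 2.10000) / (0.00014 − 0.29194)
   = 1.90543 − (-0.0000272)/(-0.2918000) = 1.9053366

1.90534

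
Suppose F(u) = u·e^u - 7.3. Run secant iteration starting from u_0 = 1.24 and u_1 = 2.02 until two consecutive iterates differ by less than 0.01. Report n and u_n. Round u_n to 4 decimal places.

F(1.24) = -3.015039, F(2.02) = 7.927416
u_2 = 2.020000 − 7.927416·(0.780000)/(10.942456) = 1.454918;  |Δ| = 0.565082
F(1.454918) = -1.066939
u_3 = 1.454918 − (-1.066939)·(-0.565082)/(-8.994355) = 1.521950;  |Δ| = 0.067032
F(1.521950) = -0.327721
u_4 = 1.521950 − (-0.327721)·(0.067032)/(0.739218) = 1.551667;  |Δ| = 0.029718
F(1.551667) = 0.022834
u_5 = 1.551667 − 0.022834·(0.029718)/(0.350556) = 1.549732;  |Δ| = 0.001936
|u_5 − u_4| = 0.001936 < 0.01

n = 5, u_n = 1.5497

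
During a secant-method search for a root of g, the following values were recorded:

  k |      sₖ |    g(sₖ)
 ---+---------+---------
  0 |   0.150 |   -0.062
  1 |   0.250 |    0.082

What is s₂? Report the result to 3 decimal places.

s₂ = 0.250 − 0.082·(0.250 − 0.150) / (0.082 − (-0.062))
   = 0.250 − (0.00820)/(0.14400) = 0.19306

0.193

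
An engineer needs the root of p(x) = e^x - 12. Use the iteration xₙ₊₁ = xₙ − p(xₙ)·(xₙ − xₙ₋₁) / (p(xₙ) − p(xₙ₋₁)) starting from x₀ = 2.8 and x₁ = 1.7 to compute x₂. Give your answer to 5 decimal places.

2.35435

p(2.8) = 4.4446468, p(1.7) = -6.5260526
x₂ = 1.7000000 − (-6.5260526)·(1.7000000 − 2.8000000) / (-6.5260526 − 4.4446468) = 1.7000000 − (7.1786579)/(-10.9706994) = 2.3543482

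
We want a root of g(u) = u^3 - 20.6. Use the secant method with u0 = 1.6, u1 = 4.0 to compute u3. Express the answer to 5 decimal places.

2.56091

g(1.6) = -16.5040000, g(4.0) = 43.4000000
u2 = 4.0000000 − 43.4000000·(4.0000000 − 1.6000000) / (43.4000000 − (-16.5040000)) = 4.0000000 − (104.1600000)/(59.9040000) = 2.2612179
g(2.2612179) = -9.0381516
u3 = 2.2612179 − (-9.0381516)·(2.2612179 − 4.0000000) / (-9.0381516 − 43.4000000) = 2.2612179 − (15.7153757)/(-52.4381516) = 2.5609115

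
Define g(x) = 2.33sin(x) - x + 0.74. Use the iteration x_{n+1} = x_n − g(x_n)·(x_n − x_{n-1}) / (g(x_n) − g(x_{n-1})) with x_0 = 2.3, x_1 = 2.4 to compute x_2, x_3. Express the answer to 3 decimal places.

2.367, 2.368

g(2.3) = 0.17749, g(2.4) = -0.08617
x_2 = 2.40000 − (-0.08617)·(2.40000 − 2.30000) / (-0.08617 − 0.17749) = 2.40000 − (-0.00862)/(-0.26366) = 2.36732
g(2.36732) = 0.00181
x_3 = 2.36732 − 0.00181·(2.36732 − 2.40000) / (0.00181 − (-0.08617)) = 2.36732 − (-0.00006)/(0.08798) = 2.36799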